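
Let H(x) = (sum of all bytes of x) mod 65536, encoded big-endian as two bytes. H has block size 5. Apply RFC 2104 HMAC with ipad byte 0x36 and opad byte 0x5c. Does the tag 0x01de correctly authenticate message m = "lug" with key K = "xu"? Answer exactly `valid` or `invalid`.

Key "xu" = 78 75 is 2 bytes ≤ B = 5; zero-pad to 5 bytes: K' = 78 75 00 00 00.
K' ⊕ ipad = 4e 43 36 36 36; K' ⊕ opad = 24 29 5c 5c 5c.
Inner hash: sum = 78+67+54+54+54+108+117+103 = 635 → 02 7b.
Outer hash (recomputed tag): sum = 36+41+92+92+92+2+123 = 478 → 01 de.
Recomputed tag = 01de; claimed = 01de → match.

valid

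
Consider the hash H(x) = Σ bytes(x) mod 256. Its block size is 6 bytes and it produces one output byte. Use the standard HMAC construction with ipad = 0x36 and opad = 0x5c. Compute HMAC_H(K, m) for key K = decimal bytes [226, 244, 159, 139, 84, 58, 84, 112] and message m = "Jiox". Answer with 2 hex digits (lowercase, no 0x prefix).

e6

Key decimal bytes [226, 244, 159, 139, 84, 58, 84, 112] = e2 f4 9f 8b 54 3a 54 70 is 8 bytes > B = 6, so hash it first: H(key) = 52, then zero-pad to 6 bytes: K' = 52 00 00 00 00 00.
K' ⊕ ipad = 64 36 36 36 36 36.  K' ⊕ opad = 0e 5c 5c 5c 5c 5c.
Inner input = (K'⊕ipad) ∥ m = 64 36 36 36 36 36 ∥ 4a 69 6f 78.
Inner hash: sum = 100+54+54+54+54+54+74+105+111+120 = 780; mod 256 = 12 → 0c.
Outer input = (K'⊕opad) ∥ inner = 0e 5c 5c 5c 5c 5c ∥ 0c.
Outer hash (tag): sum = 14+92+92+92+92+92+12 = 486; mod 256 = 230 → e6.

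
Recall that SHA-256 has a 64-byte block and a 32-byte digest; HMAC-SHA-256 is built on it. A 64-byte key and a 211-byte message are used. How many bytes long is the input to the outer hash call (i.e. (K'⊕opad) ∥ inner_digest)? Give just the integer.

Key is 64 ≤ 64 bytes, zero-padded: |K'| = 64.
Outer input = (K'⊕opad) ∥ H(inner) → 64 + 32 = 96 bytes.

96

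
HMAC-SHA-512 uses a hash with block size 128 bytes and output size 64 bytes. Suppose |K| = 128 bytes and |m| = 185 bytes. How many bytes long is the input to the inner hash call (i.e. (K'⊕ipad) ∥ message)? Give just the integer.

Key is 128 ≤ 128 bytes, zero-padded: |K'| = 128.
Inner input = (K'⊕ipad) ∥ m → 128 + 185 = 313 bytes.

313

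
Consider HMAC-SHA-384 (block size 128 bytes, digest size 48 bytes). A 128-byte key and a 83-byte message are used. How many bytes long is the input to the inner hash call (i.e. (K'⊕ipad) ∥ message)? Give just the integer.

211

Key is 128 ≤ 128 bytes, zero-padded: |K'| = 128.
Inner input = (K'⊕ipad) ∥ m → 128 + 83 = 211 bytes.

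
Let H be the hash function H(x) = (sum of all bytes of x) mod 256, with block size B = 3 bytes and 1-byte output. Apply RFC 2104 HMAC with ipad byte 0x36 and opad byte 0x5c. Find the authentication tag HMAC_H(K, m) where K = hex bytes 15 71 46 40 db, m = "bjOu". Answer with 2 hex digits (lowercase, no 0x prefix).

40

Key hex bytes 15 71 46 40 db is 5 bytes > B = 3, so hash it first: H(key) = e7, then zero-pad to 3 bytes: K' = e7 00 00.
K' ⊕ ipad = d1 36 36.  K' ⊕ opad = bb 5c 5c.
Inner input = (K'⊕ipad) ∥ m = d1 36 36 ∥ 62 6a 4f 75.
Inner hash: sum = 209+54+54+98+106+79+117 = 717; mod 256 = 205 → cd.
Outer input = (K'⊕opad) ∥ inner = bb 5c 5c ∥ cd.
Outer hash (tag): sum = 187+92+92+205 = 576; mod 256 = 64 → 40.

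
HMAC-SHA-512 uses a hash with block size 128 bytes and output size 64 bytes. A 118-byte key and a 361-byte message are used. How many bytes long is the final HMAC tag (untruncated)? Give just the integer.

64

The tag is one SHA-512 digest: 64 bytes.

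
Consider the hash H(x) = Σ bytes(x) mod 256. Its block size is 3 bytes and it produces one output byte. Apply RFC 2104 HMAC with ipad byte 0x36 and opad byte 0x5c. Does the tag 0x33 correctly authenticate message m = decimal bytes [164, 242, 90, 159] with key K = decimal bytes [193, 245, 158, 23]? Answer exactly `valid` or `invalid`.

Key decimal bytes [193, 245, 158, 23] = c1 f5 9e 17 is 4 bytes > B = 3, so hash it first: H(key) = 6b, then zero-pad to 3 bytes: K' = 6b 00 00.
K' ⊕ ipad = 5d 36 36; K' ⊕ opad = 37 5c 5c.
Inner hash: sum = 93+54+54+164+242+90+159 = 856; mod 256 = 88 → 58.
Outer hash (recomputed tag): sum = 55+92+92+88 = 327; mod 256 = 71 → 47.
Recomputed tag = 47; claimed = 33 → mismatch.

invalid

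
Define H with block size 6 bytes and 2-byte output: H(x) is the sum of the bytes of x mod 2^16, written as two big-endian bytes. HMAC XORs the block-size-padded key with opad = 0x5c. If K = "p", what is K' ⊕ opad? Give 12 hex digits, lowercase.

Key "p" = 70 is 1 byte ≤ B = 6; zero-pad to 6 bytes: K' = 70 00 00 00 00 00.
XOR each byte with 0x5c: 70⊕5c=2c, 00⊕5c=5c, 00⊕5c=5c, 00⊕5c=5c, 00⊕5c=5c, 00⊕5c=5c.

2c5c5c5c5c5c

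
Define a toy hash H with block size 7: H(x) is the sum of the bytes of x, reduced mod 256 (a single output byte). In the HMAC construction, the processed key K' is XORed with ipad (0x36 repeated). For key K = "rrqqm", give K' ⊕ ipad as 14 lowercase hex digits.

444447475b3636

Key "rrqqm" = 72 72 71 71 6d is 5 bytes ≤ B = 7; zero-pad to 7 bytes: K' = 72 72 71 71 6d 00 00.
XOR each byte with 0x36: 72⊕36=44, 72⊕36=44, 71⊕36=47, 71⊕36=47, 6d⊕36=5b, 00⊕36=36, 00⊕36=36.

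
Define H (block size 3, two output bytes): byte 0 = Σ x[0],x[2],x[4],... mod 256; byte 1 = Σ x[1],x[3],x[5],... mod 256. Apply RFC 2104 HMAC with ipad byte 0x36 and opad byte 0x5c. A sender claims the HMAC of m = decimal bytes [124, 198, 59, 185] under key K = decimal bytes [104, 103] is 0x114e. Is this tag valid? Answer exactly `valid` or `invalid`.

invalid

Key decimal bytes [104, 103] = 68 67 is 2 bytes ≤ B = 3; zero-pad to 3 bytes: K' = 68 67 00.
K' ⊕ ipad = 5e 51 36; K' ⊕ opad = 34 3b 5c.
Inner hash: even-index sum = 531 mod 256 = 19; odd-index sum = 264 mod 256 = 8 → 13 08.
Outer hash (recomputed tag): even-index sum = 152 mod 256 = 152; odd-index sum = 78 mod 256 = 78 → 98 4e.
Recomputed tag = 984e; claimed = 114e → mismatch.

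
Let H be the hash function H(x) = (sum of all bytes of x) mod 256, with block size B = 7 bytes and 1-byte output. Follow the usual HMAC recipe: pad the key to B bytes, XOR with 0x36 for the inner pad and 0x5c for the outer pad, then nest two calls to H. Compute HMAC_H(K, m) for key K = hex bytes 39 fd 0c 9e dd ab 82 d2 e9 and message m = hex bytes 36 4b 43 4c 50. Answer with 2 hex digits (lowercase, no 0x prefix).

58

Key hex bytes 39 fd 0c 9e dd ab 82 d2 e9 is 9 bytes > B = 7, so hash it first: H(key) = a5, then zero-pad to 7 bytes: K' = a5 00 00 00 00 00 00.
K' ⊕ ipad = 93 36 36 36 36 36 36.  K' ⊕ opad = f9 5c 5c 5c 5c 5c 5c.
Inner input = (K'⊕ipad) ∥ m = 93 36 36 36 36 36 36 ∥ 36 4b 43 4c 50.
Inner hash: sum = 147+54+54+54+54+54+54+54+75+67+76+80 = 823; mod 256 = 55 → 37.
Outer input = (K'⊕opad) ∥ inner = f9 5c 5c 5c 5c 5c 5c ∥ 37.
Outer hash (tag): sum = 249+92+92+92+92+92+92+55 = 856; mod 256 = 88 → 58.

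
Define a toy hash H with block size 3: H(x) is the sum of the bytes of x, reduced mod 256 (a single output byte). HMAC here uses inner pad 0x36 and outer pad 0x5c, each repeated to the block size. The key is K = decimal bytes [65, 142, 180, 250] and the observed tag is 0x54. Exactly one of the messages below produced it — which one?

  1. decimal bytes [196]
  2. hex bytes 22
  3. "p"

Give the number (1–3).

Key decimal bytes [65, 142, 180, 250] = 41 8e b4 fa is 4 bytes > B = 3, so hash it first: H(key) = 7d, then zero-pad to 3 bytes: K' = 7d 00 00.
K' ⊕ ipad = 4b 36 36; K' ⊕ opad = 21 5c 5c.
m1: inner = H(4b 36 36 c4) = 7b; tag = H(21 5c 5c 7b) = 54 ← matches
m2: inner = H(4b 36 36 22) = d9; tag = H(21 5c 5c d9) = b2
m3: inner = H(4b 36 36 70) = 27; tag = H(21 5c 5c 27) = 00

1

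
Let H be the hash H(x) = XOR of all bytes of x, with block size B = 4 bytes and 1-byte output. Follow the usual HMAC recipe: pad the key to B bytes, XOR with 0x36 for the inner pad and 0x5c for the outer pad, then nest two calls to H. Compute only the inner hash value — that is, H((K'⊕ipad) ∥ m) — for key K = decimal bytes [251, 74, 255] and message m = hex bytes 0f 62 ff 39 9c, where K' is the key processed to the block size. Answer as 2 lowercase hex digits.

Key decimal bytes [251, 74, 255] = fb 4a ff is 3 bytes ≤ B = 4; zero-pad to 4 bytes: K' = fb 4a ff 00.
K' ⊕ ipad = cd 7c c9 36.
Inner input = cd 7c c9 36 ∥ 0f 62 ff 39 9c.
Inner hash: XOR cd⊕7c⊕c9⊕36⊕0f⊕62⊕ff⊕39⊕9c = 79.

79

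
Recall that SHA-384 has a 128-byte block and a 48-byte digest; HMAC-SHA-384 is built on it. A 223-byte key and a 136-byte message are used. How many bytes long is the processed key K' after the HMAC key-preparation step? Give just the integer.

Key is 223 > 128 bytes, so it is hashed to 48 bytes then zero-padded to 128: |K'| = 128.

128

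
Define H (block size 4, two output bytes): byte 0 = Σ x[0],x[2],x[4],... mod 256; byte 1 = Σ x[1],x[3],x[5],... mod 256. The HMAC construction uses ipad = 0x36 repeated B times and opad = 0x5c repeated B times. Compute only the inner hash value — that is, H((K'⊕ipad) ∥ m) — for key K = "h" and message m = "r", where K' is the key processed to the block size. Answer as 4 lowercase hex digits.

066c

Key "h" = 68 is 1 byte ≤ B = 4; zero-pad to 4 bytes: K' = 68 00 00 00.
K' ⊕ ipad = 5e 36 36 36.
Inner input = 5e 36 36 36 ∥ 72.
Inner hash: even-index sum = 262 mod 256 = 6; odd-index sum = 108 mod 256 = 108 → 06 6c.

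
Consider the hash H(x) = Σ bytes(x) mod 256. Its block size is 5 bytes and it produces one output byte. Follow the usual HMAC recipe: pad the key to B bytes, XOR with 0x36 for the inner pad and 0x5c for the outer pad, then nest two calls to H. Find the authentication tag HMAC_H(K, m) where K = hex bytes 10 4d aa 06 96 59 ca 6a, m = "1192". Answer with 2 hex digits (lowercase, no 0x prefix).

Key hex bytes 10 4d aa 06 96 59 ca 6a is 8 bytes > B = 5, so hash it first: H(key) = 30, then zero-pad to 5 bytes: K' = 30 00 00 00 00.
K' ⊕ ipad = 06 36 36 36 36.  K' ⊕ opad = 6c 5c 5c 5c 5c.
Inner input = (K'⊕ipad) ∥ m = 06 36 36 36 36 ∥ 31 31 39 32.
Inner hash: sum = 6+54+54+54+54+49+49+57+50 = 427; mod 256 = 171 → ab.
Outer input = (K'⊕opad) ∥ inner = 6c 5c 5c 5c 5c ∥ ab.
Outer hash (tag): sum = 108+92+92+92+92+171 = 647; mod 256 = 135 → 87.

87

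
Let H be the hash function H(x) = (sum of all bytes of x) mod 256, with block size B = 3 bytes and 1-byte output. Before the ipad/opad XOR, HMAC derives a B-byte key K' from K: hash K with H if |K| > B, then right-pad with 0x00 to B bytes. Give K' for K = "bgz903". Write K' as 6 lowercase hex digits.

df0000

|K| = 6 > B = 3, so first hash the key.
H(K): sum = 98+103+122+57+48+51 = 479; mod 256 = 223 → df.
Zero-pad H(K) = df to 3 bytes: K' = df 00 00.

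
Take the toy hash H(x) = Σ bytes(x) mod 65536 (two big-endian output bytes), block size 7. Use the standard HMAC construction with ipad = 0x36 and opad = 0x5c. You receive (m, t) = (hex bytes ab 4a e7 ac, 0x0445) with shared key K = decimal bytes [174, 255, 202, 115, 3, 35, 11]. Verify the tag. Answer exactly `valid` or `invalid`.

valid

Key decimal bytes [174, 255, 202, 115, 3, 35, 11] = ae ff ca 73 03 23 0b is exactly B = 7 bytes: K' = ae ff ca 73 03 23 0b.
K' ⊕ ipad = 98 c9 fc 45 35 15 3d; K' ⊕ opad = f2 a3 96 2f 5f 7f 57.
Inner hash: sum = 152+201+252+69+53+21+61+171+74+231+172 = 1457 → 05 b1.
Outer hash (recomputed tag): sum = 242+163+150+47+95+127+87+5+177 = 1093 → 04 45.
Recomputed tag = 0445; claimed = 0445 → match.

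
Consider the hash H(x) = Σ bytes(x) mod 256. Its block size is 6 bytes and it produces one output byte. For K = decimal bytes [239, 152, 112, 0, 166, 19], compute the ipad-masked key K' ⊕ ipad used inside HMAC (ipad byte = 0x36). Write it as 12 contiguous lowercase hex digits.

d9ae46369025

Key decimal bytes [239, 152, 112, 0, 166, 19] = ef 98 70 00 a6 13 is exactly B = 6 bytes: K' = ef 98 70 00 a6 13.
XOR each byte with 0x36: ef⊕36=d9, 98⊕36=ae, 70⊕36=46, 00⊕36=36, a6⊕36=90, 13⊕36=25.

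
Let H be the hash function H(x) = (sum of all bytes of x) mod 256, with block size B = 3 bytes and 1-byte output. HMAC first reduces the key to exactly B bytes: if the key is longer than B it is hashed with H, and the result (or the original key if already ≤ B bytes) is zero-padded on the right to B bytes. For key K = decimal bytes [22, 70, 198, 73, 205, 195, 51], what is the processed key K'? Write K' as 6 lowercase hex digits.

|K| = 7 > B = 3, so first hash the key.
H(K): sum = 22+70+198+73+205+195+51 = 814; mod 256 = 46 → 2e.
Zero-pad H(K) = 2e to 3 bytes: K' = 2e 00 00.

2e0000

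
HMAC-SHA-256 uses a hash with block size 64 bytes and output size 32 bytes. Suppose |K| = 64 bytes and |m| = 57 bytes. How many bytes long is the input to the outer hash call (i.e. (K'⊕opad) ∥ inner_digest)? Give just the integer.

Key is 64 ≤ 64 bytes, zero-padded: |K'| = 64.
Outer input = (K'⊕opad) ∥ H(inner) → 64 + 32 = 96 bytes.

96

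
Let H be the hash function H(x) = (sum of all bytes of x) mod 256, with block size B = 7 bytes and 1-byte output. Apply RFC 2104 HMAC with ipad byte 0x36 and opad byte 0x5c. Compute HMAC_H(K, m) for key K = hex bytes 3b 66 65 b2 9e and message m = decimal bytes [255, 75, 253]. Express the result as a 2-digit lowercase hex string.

Key hex bytes 3b 66 65 b2 9e is 5 bytes ≤ B = 7; zero-pad to 7 bytes: K' = 3b 66 65 b2 9e 00 00.
K' ⊕ ipad = 0d 50 53 84 a8 36 36.  K' ⊕ opad = 67 3a 39 ee c2 5c 5c.
Inner input = (K'⊕ipad) ∥ m = 0d 50 53 84 a8 36 36 ∥ ff 4b fd.
Inner hash: sum = 13+80+83+132+168+54+54+255+75+253 = 1167; mod 256 = 143 → 8f.
Outer input = (K'⊕opad) ∥ inner = 67 3a 39 ee c2 5c 5c ∥ 8f.
Outer hash (tag): sum = 103+58+57+238+194+92+92+143 = 977; mod 256 = 209 → d1.

d1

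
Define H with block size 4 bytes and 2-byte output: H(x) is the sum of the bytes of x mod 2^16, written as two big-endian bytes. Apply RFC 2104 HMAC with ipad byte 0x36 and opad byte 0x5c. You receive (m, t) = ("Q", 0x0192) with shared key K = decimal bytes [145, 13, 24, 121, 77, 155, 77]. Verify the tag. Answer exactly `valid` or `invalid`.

Key decimal bytes [145, 13, 24, 121, 77, 155, 77] = 91 0d 18 79 4d 9b 4d is 7 bytes > B = 4, so hash it first: H(key) = 02 64, then zero-pad to 4 bytes: K' = 02 64 00 00.
K' ⊕ ipad = 34 52 36 36; K' ⊕ opad = 5e 38 5c 5c.
Inner hash: sum = 52+82+54+54+81 = 323 → 01 43.
Outer hash (recomputed tag): sum = 94+56+92+92+1+67 = 402 → 01 92.
Recomputed tag = 0192; claimed = 0192 → match.

valid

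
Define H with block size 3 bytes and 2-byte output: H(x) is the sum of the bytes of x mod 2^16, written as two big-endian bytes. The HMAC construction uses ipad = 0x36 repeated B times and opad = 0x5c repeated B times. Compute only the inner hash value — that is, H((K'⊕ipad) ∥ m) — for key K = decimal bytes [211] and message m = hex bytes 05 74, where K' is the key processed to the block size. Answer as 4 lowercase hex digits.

01ca

Key decimal bytes [211] = d3 is 1 byte ≤ B = 3; zero-pad to 3 bytes: K' = d3 00 00.
K' ⊕ ipad = e5 36 36.
Inner input = e5 36 36 ∥ 05 74.
Inner hash: sum = 229+54+54+5+116 = 458 → 01 ca.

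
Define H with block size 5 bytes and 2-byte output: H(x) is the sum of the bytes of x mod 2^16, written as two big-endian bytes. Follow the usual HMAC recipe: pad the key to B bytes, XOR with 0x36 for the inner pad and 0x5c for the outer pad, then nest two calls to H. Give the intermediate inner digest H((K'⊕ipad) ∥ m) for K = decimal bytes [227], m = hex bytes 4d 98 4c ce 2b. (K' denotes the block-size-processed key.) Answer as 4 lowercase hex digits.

Key decimal bytes [227] = e3 is 1 byte ≤ B = 5; zero-pad to 5 bytes: K' = e3 00 00 00 00.
K' ⊕ ipad = d5 36 36 36 36.
Inner input = d5 36 36 36 36 ∥ 4d 98 4c ce 2b.
Inner hash: sum = 213+54+54+54+54+77+152+76+206+43 = 983 → 03 d7.

03d7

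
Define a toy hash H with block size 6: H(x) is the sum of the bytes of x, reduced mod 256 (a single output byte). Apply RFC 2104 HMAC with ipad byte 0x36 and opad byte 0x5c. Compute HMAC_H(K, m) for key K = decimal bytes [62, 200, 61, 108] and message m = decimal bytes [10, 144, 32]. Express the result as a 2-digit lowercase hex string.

d0

Key decimal bytes [62, 200, 61, 108] = 3e c8 3d 6c is 4 bytes ≤ B = 6; zero-pad to 6 bytes: K' = 3e c8 3d 6c 00 00.
K' ⊕ ipad = 08 fe 0b 5a 36 36.  K' ⊕ opad = 62 94 61 30 5c 5c.
Inner input = (K'⊕ipad) ∥ m = 08 fe 0b 5a 36 36 ∥ 0a 90 20.
Inner hash: sum = 8+254+11+90+54+54+10+144+32 = 657; mod 256 = 145 → 91.
Outer input = (K'⊕opad) ∥ inner = 62 94 61 30 5c 5c ∥ 91.
Outer hash (tag): sum = 98+148+97+48+92+92+145 = 720; mod 256 = 208 → d0.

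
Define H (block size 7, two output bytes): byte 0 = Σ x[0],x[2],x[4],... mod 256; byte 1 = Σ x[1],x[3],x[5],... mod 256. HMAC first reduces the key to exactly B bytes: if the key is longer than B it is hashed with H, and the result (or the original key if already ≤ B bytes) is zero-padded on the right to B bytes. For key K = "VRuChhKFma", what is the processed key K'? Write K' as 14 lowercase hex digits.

eba40000000000

|K| = 10 > B = 7, so first hash the key.
H(K): even-index sum = 491 mod 256 = 235; odd-index sum = 420 mod 256 = 164 → eb a4.
Zero-pad H(K) = eb a4 to 7 bytes: K' = eb a4 00 00 00 00 00.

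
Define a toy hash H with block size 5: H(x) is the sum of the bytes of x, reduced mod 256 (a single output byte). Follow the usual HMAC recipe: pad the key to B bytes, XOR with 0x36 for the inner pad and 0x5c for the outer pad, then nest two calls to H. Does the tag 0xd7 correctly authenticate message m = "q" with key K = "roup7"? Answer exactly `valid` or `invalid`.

invalid

Key "roup7" = 72 6f 75 70 37 is exactly B = 5 bytes: K' = 72 6f 75 70 37.
K' ⊕ ipad = 44 59 43 46 01; K' ⊕ opad = 2e 33 29 2c 6b.
Inner hash: sum = 68+89+67+70+1+113 = 408; mod 256 = 152 → 98.
Outer hash (recomputed tag): sum = 46+51+41+44+107+152 = 441; mod 256 = 185 → b9.
Recomputed tag = b9; claimed = d7 → mismatch.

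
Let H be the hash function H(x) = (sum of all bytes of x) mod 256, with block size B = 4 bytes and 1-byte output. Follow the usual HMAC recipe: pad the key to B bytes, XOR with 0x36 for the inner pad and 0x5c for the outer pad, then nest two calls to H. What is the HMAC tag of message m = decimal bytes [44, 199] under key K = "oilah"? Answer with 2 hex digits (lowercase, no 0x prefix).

35

Key "oilah" = 6f 69 6c 61 68 is 5 bytes > B = 4, so hash it first: H(key) = 0d, then zero-pad to 4 bytes: K' = 0d 00 00 00.
K' ⊕ ipad = 3b 36 36 36.  K' ⊕ opad = 51 5c 5c 5c.
Inner input = (K'⊕ipad) ∥ m = 3b 36 36 36 ∥ 2c c7.
Inner hash: sum = 59+54+54+54+44+199 = 464; mod 256 = 208 → d0.
Outer input = (K'⊕opad) ∥ inner = 51 5c 5c 5c ∥ d0.
Outer hash (tag): sum = 81+92+92+92+208 = 565; mod 256 = 53 → 35.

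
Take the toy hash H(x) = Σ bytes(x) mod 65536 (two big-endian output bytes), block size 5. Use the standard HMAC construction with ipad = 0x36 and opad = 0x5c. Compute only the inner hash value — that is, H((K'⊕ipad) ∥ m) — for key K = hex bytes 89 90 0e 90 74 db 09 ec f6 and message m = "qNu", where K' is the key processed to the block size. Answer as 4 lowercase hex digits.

Key hex bytes 89 90 0e 90 74 db 09 ec f6 is 9 bytes > B = 5, so hash it first: H(key) = 04 f1, then zero-pad to 5 bytes: K' = 04 f1 00 00 00.
K' ⊕ ipad = 32 c7 36 36 36.
Inner input = 32 c7 36 36 36 ∥ 71 4e 75.
Inner hash: sum = 50+199+54+54+54+113+78+117 = 719 → 02 cf.

02cf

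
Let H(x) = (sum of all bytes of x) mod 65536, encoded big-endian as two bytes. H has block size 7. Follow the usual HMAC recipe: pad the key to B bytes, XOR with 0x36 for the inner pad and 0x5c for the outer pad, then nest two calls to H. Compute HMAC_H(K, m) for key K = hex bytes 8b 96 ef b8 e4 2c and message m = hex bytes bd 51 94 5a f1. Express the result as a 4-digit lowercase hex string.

0595

Key hex bytes 8b 96 ef b8 e4 2c is 6 bytes ≤ B = 7; zero-pad to 7 bytes: K' = 8b 96 ef b8 e4 2c 00.
K' ⊕ ipad = bd a0 d9 8e d2 1a 36.  K' ⊕ opad = d7 ca b3 e4 b8 70 5c.
Inner input = (K'⊕ipad) ∥ m = bd a0 d9 8e d2 1a 36 ∥ bd 51 94 5a f1.
Inner hash: sum = 189+160+217+142+210+26+54+189+81+148+90+241 = 1747 → 06 d3.
Outer input = (K'⊕opad) ∥ inner = d7 ca b3 e4 b8 70 5c ∥ 06 d3.
Outer hash (tag): sum = 215+202+179+228+184+112+92+6+211 = 1429 → 05 95.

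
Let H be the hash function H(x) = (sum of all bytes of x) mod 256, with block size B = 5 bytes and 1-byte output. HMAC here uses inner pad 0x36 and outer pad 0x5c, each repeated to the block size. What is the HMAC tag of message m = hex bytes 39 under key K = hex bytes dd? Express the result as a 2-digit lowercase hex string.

ed

Key hex bytes dd is 1 byte ≤ B = 5; zero-pad to 5 bytes: K' = dd 00 00 00 00.
K' ⊕ ipad = eb 36 36 36 36.  K' ⊕ opad = 81 5c 5c 5c 5c.
Inner input = (K'⊕ipad) ∥ m = eb 36 36 36 36 ∥ 39.
Inner hash: sum = 235+54+54+54+54+57 = 508; mod 256 = 252 → fc.
Outer input = (K'⊕opad) ∥ inner = 81 5c 5c 5c 5c ∥ fc.
Outer hash (tag): sum = 129+92+92+92+92+252 = 749; mod 256 = 237 → ed.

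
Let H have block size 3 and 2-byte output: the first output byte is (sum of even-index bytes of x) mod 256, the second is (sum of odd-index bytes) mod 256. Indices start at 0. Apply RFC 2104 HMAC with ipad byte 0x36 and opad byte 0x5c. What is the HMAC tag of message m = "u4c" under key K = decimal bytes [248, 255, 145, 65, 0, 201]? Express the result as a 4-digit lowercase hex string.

Key decimal bytes [248, 255, 145, 65, 0, 201] = f8 ff 91 41 00 c9 is 6 bytes > B = 3, so hash it first: H(key) = 89 09, then zero-pad to 3 bytes: K' = 89 09 00.
K' ⊕ ipad = bf 3f 36.  K' ⊕ opad = d5 55 5c.
Inner input = (K'⊕ipad) ∥ m = bf 3f 36 ∥ 75 34 63.
Inner hash: even-index sum = 297 mod 256 = 41; odd-index sum = 279 mod 256 = 23 → 29 17.
Outer input = (K'⊕opad) ∥ inner = d5 55 5c ∥ 29 17.
Outer hash (tag): even-index sum = 328 mod 256 = 72; odd-index sum = 126 mod 256 = 126 → 48 7e.

487e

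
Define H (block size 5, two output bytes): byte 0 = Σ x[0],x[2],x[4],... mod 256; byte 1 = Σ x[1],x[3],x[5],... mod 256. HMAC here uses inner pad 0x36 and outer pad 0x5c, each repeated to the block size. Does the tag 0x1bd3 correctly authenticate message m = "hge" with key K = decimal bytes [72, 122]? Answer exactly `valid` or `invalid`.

Key decimal bytes [72, 122] = 48 7a is 2 bytes ≤ B = 5; zero-pad to 5 bytes: K' = 48 7a 00 00 00.
K' ⊕ ipad = 7e 4c 36 36 36; K' ⊕ opad = 14 26 5c 5c 5c.
Inner hash: even-index sum = 337 mod 256 = 81; odd-index sum = 335 mod 256 = 79 → 51 4f.
Outer hash (recomputed tag): even-index sum = 283 mod 256 = 27; odd-index sum = 211 mod 256 = 211 → 1b d3.
Recomputed tag = 1bd3; claimed = 1bd3 → match.

valid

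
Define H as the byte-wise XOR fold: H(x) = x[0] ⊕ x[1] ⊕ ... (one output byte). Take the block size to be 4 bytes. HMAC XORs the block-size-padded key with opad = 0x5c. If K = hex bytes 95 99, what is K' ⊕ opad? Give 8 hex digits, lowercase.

c9c55c5c

Key hex bytes 95 99 is 2 bytes ≤ B = 4; zero-pad to 4 bytes: K' = 95 99 00 00.
XOR each byte with 0x5c: 95⊕5c=c9, 99⊕5c=c5, 00⊕5c=5c, 00⊕5c=5c.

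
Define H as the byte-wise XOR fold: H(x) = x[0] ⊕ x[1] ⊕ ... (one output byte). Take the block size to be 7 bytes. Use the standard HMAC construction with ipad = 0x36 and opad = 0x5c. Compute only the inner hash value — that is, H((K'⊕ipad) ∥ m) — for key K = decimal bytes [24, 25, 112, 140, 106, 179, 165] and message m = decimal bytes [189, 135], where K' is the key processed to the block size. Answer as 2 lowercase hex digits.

Key decimal bytes [24, 25, 112, 140, 106, 179, 165] = 18 19 70 8c 6a b3 a5 is exactly B = 7 bytes: K' = 18 19 70 8c 6a b3 a5.
K' ⊕ ipad = 2e 2f 46 ba 5c 85 93.
Inner input = 2e 2f 46 ba 5c 85 93 ∥ bd 87.
Inner hash: XOR 2e⊕2f⊕46⊕ba⊕5c⊕85⊕93⊕bd⊕87 = 8d.

8d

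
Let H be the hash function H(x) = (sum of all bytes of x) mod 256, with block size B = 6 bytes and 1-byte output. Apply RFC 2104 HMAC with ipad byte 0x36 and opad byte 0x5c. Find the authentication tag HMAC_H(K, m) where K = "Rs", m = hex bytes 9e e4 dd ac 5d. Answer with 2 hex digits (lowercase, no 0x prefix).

Key "Rs" = 52 73 is 2 bytes ≤ B = 6; zero-pad to 6 bytes: K' = 52 73 00 00 00 00.
K' ⊕ ipad = 64 45 36 36 36 36.  K' ⊕ opad = 0e 2f 5c 5c 5c 5c.
Inner input = (K'⊕ipad) ∥ m = 64 45 36 36 36 36 ∥ 9e e4 dd ac 5d.
Inner hash: sum = 100+69+54+54+54+54+158+228+221+172+93 = 1257; mod 256 = 233 → e9.
Outer input = (K'⊕opad) ∥ inner = 0e 2f 5c 5c 5c 5c ∥ e9.
Outer hash (tag): sum = 14+47+92+92+92+92+233 = 662; mod 256 = 150 → 96.

96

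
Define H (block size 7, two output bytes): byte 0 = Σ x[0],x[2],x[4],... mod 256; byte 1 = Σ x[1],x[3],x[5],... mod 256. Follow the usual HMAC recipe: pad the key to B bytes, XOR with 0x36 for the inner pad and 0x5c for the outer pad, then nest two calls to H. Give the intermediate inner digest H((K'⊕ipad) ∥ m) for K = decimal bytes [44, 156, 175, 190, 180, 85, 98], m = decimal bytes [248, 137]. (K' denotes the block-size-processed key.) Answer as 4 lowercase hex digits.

128d

Key decimal bytes [44, 156, 175, 190, 180, 85, 98] = 2c 9c af be b4 55 62 is exactly B = 7 bytes: K' = 2c 9c af be b4 55 62.
K' ⊕ ipad = 1a aa 99 88 82 63 54.
Inner input = 1a aa 99 88 82 63 54 ∥ f8 89.
Inner hash: even-index sum = 530 mod 256 = 18; odd-index sum = 653 mod 256 = 141 → 12 8d.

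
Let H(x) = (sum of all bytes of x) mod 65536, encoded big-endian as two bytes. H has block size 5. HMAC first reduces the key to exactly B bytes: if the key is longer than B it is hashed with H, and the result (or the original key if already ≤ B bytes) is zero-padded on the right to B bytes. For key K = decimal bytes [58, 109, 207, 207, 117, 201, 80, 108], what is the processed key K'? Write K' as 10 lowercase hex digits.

|K| = 8 > B = 5, so first hash the key.
H(K): sum = 58+109+207+207+117+201+80+108 = 1087 → 04 3f.
Zero-pad H(K) = 04 3f to 5 bytes: K' = 04 3f 00 00 00.

043f000000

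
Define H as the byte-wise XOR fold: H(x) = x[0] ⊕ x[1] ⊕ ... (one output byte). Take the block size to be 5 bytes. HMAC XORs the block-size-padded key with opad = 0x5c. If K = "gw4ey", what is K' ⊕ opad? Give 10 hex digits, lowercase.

Key "gw4ey" = 67 77 34 65 79 is exactly B = 5 bytes: K' = 67 77 34 65 79.
XOR each byte with 0x5c: 67⊕5c=3b, 77⊕5c=2b, 34⊕5c=68, 65⊕5c=39, 79⊕5c=25.

3b2b683925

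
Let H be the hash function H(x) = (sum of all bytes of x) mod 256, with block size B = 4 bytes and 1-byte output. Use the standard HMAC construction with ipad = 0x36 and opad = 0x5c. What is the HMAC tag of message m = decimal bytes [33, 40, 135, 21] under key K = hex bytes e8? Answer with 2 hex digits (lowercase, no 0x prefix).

2d

Key hex bytes e8 is 1 byte ≤ B = 4; zero-pad to 4 bytes: K' = e8 00 00 00.
K' ⊕ ipad = de 36 36 36.  K' ⊕ opad = b4 5c 5c 5c.
Inner input = (K'⊕ipad) ∥ m = de 36 36 36 ∥ 21 28 87 15.
Inner hash: sum = 222+54+54+54+33+40+135+21 = 613; mod 256 = 101 → 65.
Outer input = (K'⊕opad) ∥ inner = b4 5c 5c 5c ∥ 65.
Outer hash (tag): sum = 180+92+92+92+101 = 557; mod 256 = 45 → 2d.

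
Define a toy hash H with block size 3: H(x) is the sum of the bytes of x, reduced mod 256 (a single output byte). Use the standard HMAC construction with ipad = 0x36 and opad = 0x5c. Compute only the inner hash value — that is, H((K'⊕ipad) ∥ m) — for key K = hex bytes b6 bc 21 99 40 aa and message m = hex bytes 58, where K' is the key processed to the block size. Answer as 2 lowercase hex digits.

e4

Key hex bytes b6 bc 21 99 40 aa is 6 bytes > B = 3, so hash it first: H(key) = 16, then zero-pad to 3 bytes: K' = 16 00 00.
K' ⊕ ipad = 20 36 36.
Inner input = 20 36 36 ∥ 58.
Inner hash: sum = 32+54+54+88 = 228 → e4.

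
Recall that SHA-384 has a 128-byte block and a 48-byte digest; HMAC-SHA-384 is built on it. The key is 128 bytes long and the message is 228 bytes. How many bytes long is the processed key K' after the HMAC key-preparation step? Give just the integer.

128

Key is 128 ≤ 128 bytes, zero-padded: |K'| = 128.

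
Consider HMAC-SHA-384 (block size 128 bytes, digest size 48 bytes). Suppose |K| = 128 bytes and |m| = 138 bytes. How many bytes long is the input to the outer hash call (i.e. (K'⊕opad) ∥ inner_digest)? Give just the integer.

176

Key is 128 ≤ 128 bytes, zero-padded: |K'| = 128.
Outer input = (K'⊕opad) ∥ H(inner) → 128 + 48 = 176 bytes.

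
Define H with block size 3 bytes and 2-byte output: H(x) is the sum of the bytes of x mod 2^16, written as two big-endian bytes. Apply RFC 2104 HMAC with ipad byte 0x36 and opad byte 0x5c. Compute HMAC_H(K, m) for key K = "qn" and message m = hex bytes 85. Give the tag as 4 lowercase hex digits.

Key "qn" = 71 6e is 2 bytes ≤ B = 3; zero-pad to 3 bytes: K' = 71 6e 00.
K' ⊕ ipad = 47 58 36.  K' ⊕ opad = 2d 32 5c.
Inner input = (K'⊕ipad) ∥ m = 47 58 36 ∥ 85.
Inner hash: sum = 71+88+54+133 = 346 → 01 5a.
Outer input = (K'⊕opad) ∥ inner = 2d 32 5c ∥ 01 5a.
Outer hash (tag): sum = 45+50+92+1+90 = 278 → 01 16.

0116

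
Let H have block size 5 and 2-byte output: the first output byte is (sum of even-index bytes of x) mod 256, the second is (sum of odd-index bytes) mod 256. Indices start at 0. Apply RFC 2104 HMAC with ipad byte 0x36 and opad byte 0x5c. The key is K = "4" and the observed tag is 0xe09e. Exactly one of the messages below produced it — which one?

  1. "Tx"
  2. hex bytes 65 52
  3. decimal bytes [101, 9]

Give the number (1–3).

Key "4" = 34 is 1 byte ≤ B = 5; zero-pad to 5 bytes: K' = 34 00 00 00 00.
K' ⊕ ipad = 02 36 36 36 36; K' ⊕ opad = 68 5c 5c 5c 5c.
m1: inner = H(02 36 36 36 36 54 78) = e6 c0; tag = H(68 5c 5c 5c 5c e6 c0) = e09e ← matches
m2: inner = H(02 36 36 36 36 65 52) = c0 d1; tag = H(68 5c 5c 5c 5c c0 d1) = f178
m3: inner = H(02 36 36 36 36 65 09) = 77 d1; tag = H(68 5c 5c 5c 5c 77 d1) = f12f

1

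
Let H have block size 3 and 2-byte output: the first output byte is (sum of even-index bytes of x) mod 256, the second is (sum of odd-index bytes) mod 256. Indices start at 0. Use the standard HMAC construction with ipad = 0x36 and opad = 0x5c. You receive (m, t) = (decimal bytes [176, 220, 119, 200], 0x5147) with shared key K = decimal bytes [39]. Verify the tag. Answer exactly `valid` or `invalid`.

Key decimal bytes [39] = 27 is 1 byte ≤ B = 3; zero-pad to 3 bytes: K' = 27 00 00.
K' ⊕ ipad = 11 36 36; K' ⊕ opad = 7b 5c 5c.
Inner hash: even-index sum = 491 mod 256 = 235; odd-index sum = 349 mod 256 = 93 → eb 5d.
Outer hash (recomputed tag): even-index sum = 308 mod 256 = 52; odd-index sum = 327 mod 256 = 71 → 34 47.
Recomputed tag = 3447; claimed = 5147 → mismatch.

invalid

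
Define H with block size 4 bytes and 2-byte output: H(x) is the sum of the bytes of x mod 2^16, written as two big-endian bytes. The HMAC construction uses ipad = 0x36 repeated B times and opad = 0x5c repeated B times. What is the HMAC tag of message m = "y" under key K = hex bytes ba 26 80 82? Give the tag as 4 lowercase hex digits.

039b

Key hex bytes ba 26 80 82 is exactly B = 4 bytes: K' = ba 26 80 82.
K' ⊕ ipad = 8c 10 b6 b4.  K' ⊕ opad = e6 7a dc de.
Inner input = (K'⊕ipad) ∥ m = 8c 10 b6 b4 ∥ 79.
Inner hash: sum = 140+16+182+180+121 = 639 → 02 7f.
Outer input = (K'⊕opad) ∥ inner = e6 7a dc de ∥ 02 7f.
Outer hash (tag): sum = 230+122+220+222+2+127 = 923 → 03 9b.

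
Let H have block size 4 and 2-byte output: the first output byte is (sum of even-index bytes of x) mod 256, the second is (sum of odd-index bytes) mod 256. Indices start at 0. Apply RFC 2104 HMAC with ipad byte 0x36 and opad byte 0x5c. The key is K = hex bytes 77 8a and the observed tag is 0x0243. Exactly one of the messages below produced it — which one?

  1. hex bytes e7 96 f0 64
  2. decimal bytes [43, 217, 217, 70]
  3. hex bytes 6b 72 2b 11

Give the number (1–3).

2

Key hex bytes 77 8a is 2 bytes ≤ B = 4; zero-pad to 4 bytes: K' = 77 8a 00 00.
K' ⊕ ipad = 41 bc 36 36; K' ⊕ opad = 2b d6 5c 5c.
m1: inner = H(41 bc 36 36 e7 96 f0 64) = 4e ec; tag = H(2b d6 5c 5c 4e ec) = d51e
m2: inner = H(41 bc 36 36 2b d9 d9 46) = 7b 11; tag = H(2b d6 5c 5c 7b 11) = 0243 ← matches
m3: inner = H(41 bc 36 36 6b 72 2b 11) = 0d 75; tag = H(2b d6 5c 5c 0d 75) = 94a7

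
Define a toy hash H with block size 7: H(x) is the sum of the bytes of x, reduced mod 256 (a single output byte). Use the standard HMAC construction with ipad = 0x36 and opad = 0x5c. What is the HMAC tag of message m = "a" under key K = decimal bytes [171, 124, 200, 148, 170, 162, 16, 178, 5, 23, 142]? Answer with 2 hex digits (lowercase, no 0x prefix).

41

Key decimal bytes [171, 124, 200, 148, 170, 162, 16, 178, 5, 23, 142] = ab 7c c8 94 aa a2 10 b2 05 17 8e is 11 bytes > B = 7, so hash it first: H(key) = 3b, then zero-pad to 7 bytes: K' = 3b 00 00 00 00 00 00.
K' ⊕ ipad = 0d 36 36 36 36 36 36.  K' ⊕ opad = 67 5c 5c 5c 5c 5c 5c.
Inner input = (K'⊕ipad) ∥ m = 0d 36 36 36 36 36 36 ∥ 61.
Inner hash: sum = 13+54+54+54+54+54+54+97 = 434; mod 256 = 178 → b2.
Outer input = (K'⊕opad) ∥ inner = 67 5c 5c 5c 5c 5c 5c ∥ b2.
Outer hash (tag): sum = 103+92+92+92+92+92+92+178 = 833; mod 256 = 65 → 41.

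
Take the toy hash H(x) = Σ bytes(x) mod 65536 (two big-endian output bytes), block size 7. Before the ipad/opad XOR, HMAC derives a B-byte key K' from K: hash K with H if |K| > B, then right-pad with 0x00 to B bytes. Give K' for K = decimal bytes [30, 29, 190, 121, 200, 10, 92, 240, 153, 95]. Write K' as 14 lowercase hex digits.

04880000000000

|K| = 10 > B = 7, so first hash the key.
H(K): sum = 30+29+190+121+200+10+92+240+153+95 = 1160 → 04 88.
Zero-pad H(K) = 04 88 to 7 bytes: K' = 04 88 00 00 00 00 00.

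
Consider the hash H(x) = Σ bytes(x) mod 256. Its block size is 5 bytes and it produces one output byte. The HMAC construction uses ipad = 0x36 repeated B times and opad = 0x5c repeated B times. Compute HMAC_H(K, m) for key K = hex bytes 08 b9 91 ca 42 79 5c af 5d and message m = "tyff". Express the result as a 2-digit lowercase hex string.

6d

Key hex bytes 08 b9 91 ca 42 79 5c af 5d is 9 bytes > B = 5, so hash it first: H(key) = 3f, then zero-pad to 5 bytes: K' = 3f 00 00 00 00.
K' ⊕ ipad = 09 36 36 36 36.  K' ⊕ opad = 63 5c 5c 5c 5c.
Inner input = (K'⊕ipad) ∥ m = 09 36 36 36 36 ∥ 74 79 66 66.
Inner hash: sum = 9+54+54+54+54+116+121+102+102 = 666; mod 256 = 154 → 9a.
Outer input = (K'⊕opad) ∥ inner = 63 5c 5c 5c 5c ∥ 9a.
Outer hash (tag): sum = 99+92+92+92+92+154 = 621; mod 256 = 109 → 6d.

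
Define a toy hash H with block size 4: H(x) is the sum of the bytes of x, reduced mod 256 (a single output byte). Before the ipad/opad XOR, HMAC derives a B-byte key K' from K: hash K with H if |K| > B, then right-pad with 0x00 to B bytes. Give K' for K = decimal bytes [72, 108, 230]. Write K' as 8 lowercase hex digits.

Key decimal bytes [72, 108, 230] = 48 6c e6 is 3 bytes ≤ B = 4; zero-pad to 4 bytes: K' = 48 6c e6 00.

486ce600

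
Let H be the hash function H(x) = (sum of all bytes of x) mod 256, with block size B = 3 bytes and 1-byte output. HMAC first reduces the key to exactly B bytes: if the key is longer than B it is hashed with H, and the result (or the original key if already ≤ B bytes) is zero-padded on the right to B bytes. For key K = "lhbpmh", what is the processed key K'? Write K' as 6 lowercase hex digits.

7b0000

|K| = 6 > B = 3, so first hash the key.
H(K): sum = 108+104+98+112+109+104 = 635; mod 256 = 123 → 7b.
Zero-pad H(K) = 7b to 3 bytes: K' = 7b 00 00.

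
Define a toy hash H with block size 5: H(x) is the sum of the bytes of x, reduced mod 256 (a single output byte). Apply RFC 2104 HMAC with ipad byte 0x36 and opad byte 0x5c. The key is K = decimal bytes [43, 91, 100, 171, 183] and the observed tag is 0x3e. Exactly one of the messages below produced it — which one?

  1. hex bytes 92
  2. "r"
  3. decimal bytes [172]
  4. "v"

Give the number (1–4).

Key decimal bytes [43, 91, 100, 171, 183] = 2b 5b 64 ab b7 is exactly B = 5 bytes: K' = 2b 5b 64 ab b7.
K' ⊕ ipad = 1d 6d 52 9d 81; K' ⊕ opad = 77 07 38 f7 eb.
m1: inner = H(1d 6d 52 9d 81 92) = 8c; tag = H(77 07 38 f7 eb 8c) = 24
m2: inner = H(1d 6d 52 9d 81 72) = 6c; tag = H(77 07 38 f7 eb 6c) = 04
m3: inner = H(1d 6d 52 9d 81 ac) = a6; tag = H(77 07 38 f7 eb a6) = 3e ← matches
m4: inner = H(1d 6d 52 9d 81 76) = 70; tag = H(77 07 38 f7 eb 70) = 08

3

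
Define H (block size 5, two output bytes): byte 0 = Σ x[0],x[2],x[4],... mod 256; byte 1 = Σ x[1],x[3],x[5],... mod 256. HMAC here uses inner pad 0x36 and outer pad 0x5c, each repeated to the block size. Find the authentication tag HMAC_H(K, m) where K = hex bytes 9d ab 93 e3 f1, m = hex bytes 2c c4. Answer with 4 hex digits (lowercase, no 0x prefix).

Key hex bytes 9d ab 93 e3 f1 is exactly B = 5 bytes: K' = 9d ab 93 e3 f1.
K' ⊕ ipad = ab 9d a5 d5 c7.  K' ⊕ opad = c1 f7 cf bf ad.
Inner input = (K'⊕ipad) ∥ m = ab 9d a5 d5 c7 ∥ 2c c4.
Inner hash: even-index sum = 731 mod 256 = 219; odd-index sum = 414 mod 256 = 158 → db 9e.
Outer input = (K'⊕opad) ∥ inner = c1 f7 cf bf ad ∥ db 9e.
Outer hash (tag): even-index sum = 731 mod 256 = 219; odd-index sum = 657 mod 256 = 145 → db 91.

db91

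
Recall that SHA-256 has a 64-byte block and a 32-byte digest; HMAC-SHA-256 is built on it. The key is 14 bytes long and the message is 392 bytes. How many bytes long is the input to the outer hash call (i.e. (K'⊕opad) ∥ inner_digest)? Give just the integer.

Key is 14 ≤ 64 bytes, zero-padded: |K'| = 64.
Outer input = (K'⊕opad) ∥ H(inner) → 64 + 32 = 96 bytes.

96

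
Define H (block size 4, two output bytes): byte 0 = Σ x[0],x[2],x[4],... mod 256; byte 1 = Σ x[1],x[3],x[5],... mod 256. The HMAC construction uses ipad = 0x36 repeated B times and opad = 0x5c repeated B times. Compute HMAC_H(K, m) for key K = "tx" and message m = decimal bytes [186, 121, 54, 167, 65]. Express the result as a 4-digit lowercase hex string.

2d24

Key "tx" = 74 78 is 2 bytes ≤ B = 4; zero-pad to 4 bytes: K' = 74 78 00 00.
K' ⊕ ipad = 42 4e 36 36.  K' ⊕ opad = 28 24 5c 5c.
Inner input = (K'⊕ipad) ∥ m = 42 4e 36 36 ∥ ba 79 36 a7 41.
Inner hash: even-index sum = 425 mod 256 = 169; odd-index sum = 420 mod 256 = 164 → a9 a4.
Outer input = (K'⊕opad) ∥ inner = 28 24 5c 5c ∥ a9 a4.
Outer hash (tag): even-index sum = 301 mod 256 = 45; odd-index sum = 292 mod 256 = 36 → 2d 24.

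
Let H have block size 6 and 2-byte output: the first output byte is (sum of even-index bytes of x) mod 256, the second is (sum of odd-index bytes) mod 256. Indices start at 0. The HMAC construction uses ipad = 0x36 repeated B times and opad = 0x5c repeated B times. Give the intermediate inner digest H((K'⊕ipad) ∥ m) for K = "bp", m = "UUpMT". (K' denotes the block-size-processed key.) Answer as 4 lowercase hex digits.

d954

Key "bp" = 62 70 is 2 bytes ≤ B = 6; zero-pad to 6 bytes: K' = 62 70 00 00 00 00.
K' ⊕ ipad = 54 46 36 36 36 36.
Inner input = 54 46 36 36 36 36 ∥ 55 55 70 4d 54.
Inner hash: even-index sum = 473 mod 256 = 217; odd-index sum = 340 mod 256 = 84 → d9 54.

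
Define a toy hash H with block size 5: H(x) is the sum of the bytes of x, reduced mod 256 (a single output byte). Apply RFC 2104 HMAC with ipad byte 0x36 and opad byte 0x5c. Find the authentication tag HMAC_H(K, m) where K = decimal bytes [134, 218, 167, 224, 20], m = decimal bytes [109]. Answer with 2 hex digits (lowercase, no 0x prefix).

Key decimal bytes [134, 218, 167, 224, 20] = 86 da a7 e0 14 is exactly B = 5 bytes: K' = 86 da a7 e0 14.
K' ⊕ ipad = b0 ec 91 d6 22.  K' ⊕ opad = da 86 fb bc 48.
Inner input = (K'⊕ipad) ∥ m = b0 ec 91 d6 22 ∥ 6d.
Inner hash: sum = 176+236+145+214+34+109 = 914; mod 256 = 146 → 92.
Outer input = (K'⊕opad) ∥ inner = da 86 fb bc 48 ∥ 92.
Outer hash (tag): sum = 218+134+251+188+72+146 = 1009; mod 256 = 241 → f1.

f1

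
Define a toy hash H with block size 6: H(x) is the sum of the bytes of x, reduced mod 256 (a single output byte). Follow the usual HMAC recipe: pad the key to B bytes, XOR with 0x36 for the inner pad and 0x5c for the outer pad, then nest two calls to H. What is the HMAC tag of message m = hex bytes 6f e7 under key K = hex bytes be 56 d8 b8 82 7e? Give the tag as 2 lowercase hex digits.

Key hex bytes be 56 d8 b8 82 7e is exactly B = 6 bytes: K' = be 56 d8 b8 82 7e.
K' ⊕ ipad = 88 60 ee 8e b4 48.  K' ⊕ opad = e2 0a 84 e4 de 22.
Inner input = (K'⊕ipad) ∥ m = 88 60 ee 8e b4 48 ∥ 6f e7.
Inner hash: sum = 136+96+238+142+180+72+111+231 = 1206; mod 256 = 182 → b6.
Outer input = (K'⊕opad) ∥ inner = e2 0a 84 e4 de 22 ∥ b6.
Outer hash (tag): sum = 226+10+132+228+222+34+182 = 1034; mod 256 = 10 → 0a.

0a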